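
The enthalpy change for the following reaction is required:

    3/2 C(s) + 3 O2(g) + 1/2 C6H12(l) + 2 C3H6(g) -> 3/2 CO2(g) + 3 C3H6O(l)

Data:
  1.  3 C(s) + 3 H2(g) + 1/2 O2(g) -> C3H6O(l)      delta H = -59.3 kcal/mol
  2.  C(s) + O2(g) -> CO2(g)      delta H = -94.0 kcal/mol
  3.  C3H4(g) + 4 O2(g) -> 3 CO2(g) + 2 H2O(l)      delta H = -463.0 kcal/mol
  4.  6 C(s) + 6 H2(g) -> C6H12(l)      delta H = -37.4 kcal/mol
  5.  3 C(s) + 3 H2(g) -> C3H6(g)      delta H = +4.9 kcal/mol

delta H = -310.0 kcal/mol

eq. 1 × 3: (3)·(-59.3) = -177.9 kcal/mol
eq. 2 × 3/2: (3/2)·(-94.0) = -141.0 kcal/mol
eq. 3: not needed.
eq. 4 reversed and × 1/2: (-1/2)·(-37.4) = +18.7 kcal/mol
eq. 5 reversed and × 2: (-2)·(+4.9) = -9.8 kcal/mol
delta H = (3)·(-59.3) + (3/2)·(-94.0) + (-1/2)·(-37.4) + (-2)·(+4.9) = -310.0 kcal/mol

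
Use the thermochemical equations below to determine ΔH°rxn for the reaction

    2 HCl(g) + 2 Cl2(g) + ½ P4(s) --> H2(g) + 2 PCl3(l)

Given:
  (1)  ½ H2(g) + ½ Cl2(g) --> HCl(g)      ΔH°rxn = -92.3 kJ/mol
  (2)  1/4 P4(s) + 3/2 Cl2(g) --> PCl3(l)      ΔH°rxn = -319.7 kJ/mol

ΔH°rxn = -454.8 kJ/mol

(1) reversed and × 2: (-2)·(-92.3) = +184.6 kJ/mol
(2) × 2: (2)·(-319.7) = -639.4 kJ/mol
Combining the equations, ΔH°rxn = (+184.6) + (-639.4) = -454.8 kJ/mol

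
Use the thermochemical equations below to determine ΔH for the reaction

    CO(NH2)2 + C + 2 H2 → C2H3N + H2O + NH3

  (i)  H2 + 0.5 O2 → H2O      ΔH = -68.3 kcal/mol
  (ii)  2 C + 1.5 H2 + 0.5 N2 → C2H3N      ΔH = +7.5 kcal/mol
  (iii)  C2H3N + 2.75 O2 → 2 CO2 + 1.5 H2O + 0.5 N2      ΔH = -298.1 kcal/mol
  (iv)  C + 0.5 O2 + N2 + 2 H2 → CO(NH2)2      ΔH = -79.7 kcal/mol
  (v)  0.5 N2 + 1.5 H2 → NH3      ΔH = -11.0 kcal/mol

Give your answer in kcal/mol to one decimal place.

(i) as written: -68.3 kcal/mol
(ii) as written: +7.5 kcal/mol
(iii): not needed (CO2 appears nowhere else).
(iv) reversed (reverse to put CO(NH2)2 on the reactant side): +79.7 kcal/mol
(v) as written (NH3 already on the product side): -11.0 kcal/mol
ΔH = (1)·(-68.3) + (1)·(+7.5) + (-1)·(-79.7) + (1)·(-11.0) = 7.9 kcal/mol

ΔH = 7.9 kcal/mol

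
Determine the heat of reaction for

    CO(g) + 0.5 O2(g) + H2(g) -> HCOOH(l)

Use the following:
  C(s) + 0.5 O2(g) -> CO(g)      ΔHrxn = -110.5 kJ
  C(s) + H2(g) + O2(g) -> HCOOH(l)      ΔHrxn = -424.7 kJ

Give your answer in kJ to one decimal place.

equation 1 reversed (reverse to put CO(g) on the reactant side): +110.5 kJ
equation 2 as written (HCOOH(l) already on the product side): -424.7 kJ
ΔHrxn = (-1)·(-110.5) + (1)·(-424.7) = -314.2 kJ

ΔHrxn = -314.2 kJ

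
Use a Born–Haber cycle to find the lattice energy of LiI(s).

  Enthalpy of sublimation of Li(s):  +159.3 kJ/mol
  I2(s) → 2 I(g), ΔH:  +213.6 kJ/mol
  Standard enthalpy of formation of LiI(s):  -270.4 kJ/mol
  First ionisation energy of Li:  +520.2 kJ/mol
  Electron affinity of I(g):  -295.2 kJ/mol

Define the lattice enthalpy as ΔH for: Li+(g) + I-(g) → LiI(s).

ΔHf° = 1·ΔHsub + 1·(ΣIE) + 1/2·D(I2) + 1·EA + U
-270.4 = 1·(+159.3) + 1·(+520.2) + 1/2·(+213.6) + 1·(-295.2) + U
U = -270.4 − (+491.1) = -761.5 kJ/mol

U = -761.5 kJ/mol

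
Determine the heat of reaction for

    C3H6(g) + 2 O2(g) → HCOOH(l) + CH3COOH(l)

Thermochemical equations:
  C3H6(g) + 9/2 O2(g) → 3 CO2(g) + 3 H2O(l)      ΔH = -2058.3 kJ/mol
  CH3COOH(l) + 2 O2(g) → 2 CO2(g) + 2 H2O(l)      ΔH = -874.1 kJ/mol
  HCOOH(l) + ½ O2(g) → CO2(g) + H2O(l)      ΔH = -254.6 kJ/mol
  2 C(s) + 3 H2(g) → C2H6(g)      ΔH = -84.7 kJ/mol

equation 1 as written (C3H6(g) already on the reactant side): -2058.3 kJ/mol
equation 2 reversed (CH3COOH(l) must end up as a product): +874.1 kJ/mol
equation 3 reversed (reverse to put HCOOH(l) on the product side): +254.6 kJ/mol
equation 4: not needed (C2H6(g) appears nowhere else).
Since enthalpy is a state function, ΔH = (1)·(-2058.3) + (-1)·(-874.1) + (-1)·(-254.6) = -929.6 kJ/mol

ΔH = -929.6 kJ/mol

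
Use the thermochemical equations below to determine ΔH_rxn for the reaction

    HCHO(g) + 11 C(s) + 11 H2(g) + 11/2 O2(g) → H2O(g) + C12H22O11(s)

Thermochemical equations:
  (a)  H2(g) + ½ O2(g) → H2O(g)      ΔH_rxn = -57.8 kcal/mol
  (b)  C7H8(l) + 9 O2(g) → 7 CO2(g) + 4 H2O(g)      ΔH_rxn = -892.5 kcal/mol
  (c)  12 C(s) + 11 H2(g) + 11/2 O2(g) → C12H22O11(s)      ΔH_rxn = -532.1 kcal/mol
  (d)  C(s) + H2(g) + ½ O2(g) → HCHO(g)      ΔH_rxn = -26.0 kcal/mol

ΔH_rxn = -563.9 kcal/mol

(a) as written: -57.8 kcal/mol
(b): not needed.
(c) as written: -532.1 kcal/mol
(d) reversed: +26.0 kcal/mol
ΔH_rxn = (-57.8) + (-532.1) + (+26.0) = -563.9 kcal/mol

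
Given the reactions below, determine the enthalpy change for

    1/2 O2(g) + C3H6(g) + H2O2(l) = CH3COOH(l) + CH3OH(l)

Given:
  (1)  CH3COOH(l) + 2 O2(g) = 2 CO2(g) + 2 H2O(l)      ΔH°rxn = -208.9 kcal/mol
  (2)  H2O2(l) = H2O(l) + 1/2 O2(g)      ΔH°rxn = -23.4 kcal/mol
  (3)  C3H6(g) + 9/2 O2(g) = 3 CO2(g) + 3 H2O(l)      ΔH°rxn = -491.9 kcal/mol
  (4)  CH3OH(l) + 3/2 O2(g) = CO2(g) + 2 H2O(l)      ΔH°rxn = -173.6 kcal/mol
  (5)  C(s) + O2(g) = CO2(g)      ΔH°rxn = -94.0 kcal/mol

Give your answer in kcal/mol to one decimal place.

(1) reversed (CH3COOH(l) must end up as a product): +208.9 kcal/mol
(2) as written (H2O2(l) already on the reactant side): -23.4 kcal/mol
(3) as written (C3H6(g) already on the reactant side): -491.9 kcal/mol
(4) reversed (reverse to put CH3OH(l) on the product side): +173.6 kcal/mol
(5): not needed (C(s) appears nowhere else).
Combining the equations, ΔH°rxn = (-1)·(-208.9) + (1)·(-23.4) + (1)·(-491.9) + (-1)·(-173.6) = -132.8 kcal/mol

ΔH°rxn = -132.8 kcal/mol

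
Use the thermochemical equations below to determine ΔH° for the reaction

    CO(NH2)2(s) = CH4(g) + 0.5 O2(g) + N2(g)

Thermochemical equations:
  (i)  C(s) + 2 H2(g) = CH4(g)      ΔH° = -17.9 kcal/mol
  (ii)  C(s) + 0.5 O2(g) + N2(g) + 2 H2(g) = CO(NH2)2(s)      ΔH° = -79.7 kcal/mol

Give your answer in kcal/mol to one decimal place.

ΔH° = 61.8 kcal/mol

(i) as written: -17.9 kcal/mol
(ii) reversed: +79.7 kcal/mol
By Hess's law, ΔH° = (-17.9) + (+79.7) = 61.8 kcal/mol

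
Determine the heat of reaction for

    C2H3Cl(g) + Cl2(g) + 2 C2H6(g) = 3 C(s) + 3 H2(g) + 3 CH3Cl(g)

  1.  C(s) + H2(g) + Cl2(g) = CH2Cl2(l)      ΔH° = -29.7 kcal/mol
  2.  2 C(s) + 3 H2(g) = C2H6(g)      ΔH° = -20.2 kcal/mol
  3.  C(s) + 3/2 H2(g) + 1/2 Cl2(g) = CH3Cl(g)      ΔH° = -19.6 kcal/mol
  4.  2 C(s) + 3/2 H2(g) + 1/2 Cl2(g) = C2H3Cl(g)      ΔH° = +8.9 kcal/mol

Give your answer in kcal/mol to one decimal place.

eq. 1: not needed.
eq. 2 reversed and × 2: (-2)·(-20.2) = +40.4 kcal/mol
eq. 3 × 3: (3)·(-19.6) = -58.8 kcal/mol
eq. 4 reversed: -8.9 kcal/mol
By Hess's law, ΔH° = (+40.4) + (-58.8) + (-8.9) = -27.3 kcal/mol

ΔH° = -27.3 kcal/mol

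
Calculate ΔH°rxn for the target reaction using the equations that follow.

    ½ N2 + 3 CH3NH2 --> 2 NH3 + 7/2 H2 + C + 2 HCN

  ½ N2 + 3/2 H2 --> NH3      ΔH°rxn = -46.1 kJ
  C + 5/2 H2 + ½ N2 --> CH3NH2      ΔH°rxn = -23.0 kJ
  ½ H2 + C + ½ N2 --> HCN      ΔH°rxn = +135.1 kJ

ΔH°rxn = 247.0 kJ

equation 1 × 2: (2)·(-46.1) = -92.2 kJ
equation 2 reversed and × 3: (-3)·(-23.0) = +69.0 kJ
equation 3 × 2: (2)·(+135.1) = +270.2 kJ
ΔH°rxn = (2)·(-46.1) + (-3)·(-23.0) + (2)·(+135.1) = 247.0 kJ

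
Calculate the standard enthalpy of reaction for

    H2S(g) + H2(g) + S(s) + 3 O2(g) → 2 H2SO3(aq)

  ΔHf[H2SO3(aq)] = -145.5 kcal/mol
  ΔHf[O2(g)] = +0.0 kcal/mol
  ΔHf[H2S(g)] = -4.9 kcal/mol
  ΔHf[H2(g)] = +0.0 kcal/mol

ΔH° = -286.1 kcal/mol

ΔH°rxn = Σ nΔHf°(products) − Σ nΔHf°(reactants).
Products: 2·(-145.5) = -291.0
Reactants: 1·(-4.9) + 1·(+0.0) + 1·(+0.0) + 3·(+0.0) = -4.9
ΔH° = (-291.0) − (-4.9) = -286.1 kcal/mol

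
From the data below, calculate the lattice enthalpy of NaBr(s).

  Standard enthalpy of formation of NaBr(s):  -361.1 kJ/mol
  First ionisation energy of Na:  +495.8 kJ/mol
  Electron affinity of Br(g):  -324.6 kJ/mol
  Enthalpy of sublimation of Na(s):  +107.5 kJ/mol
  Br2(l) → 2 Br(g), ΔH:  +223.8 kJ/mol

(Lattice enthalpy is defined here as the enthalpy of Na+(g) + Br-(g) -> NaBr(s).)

ΔHf° = 1·ΔHsub + 1·(ΣIE) + 1/2·D(Br2) + 1·EA + U
-361.1 = 1·(+107.5) + 1·(+495.8) + 1/2·(+223.8) + 1·(-324.6) + U
U = -361.1 − (+390.6) = -751.7 kJ/mol

U = -751.7 kJ/mol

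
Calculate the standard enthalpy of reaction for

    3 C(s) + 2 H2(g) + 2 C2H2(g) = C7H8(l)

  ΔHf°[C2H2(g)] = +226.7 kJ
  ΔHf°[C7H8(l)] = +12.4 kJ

Products: 1·(+12.4) = +12.4
Reactants: 3·(+0.0) + 2·(+0.0) + 2·(+226.7) = +453.4
ΔH° = (+12.4) − (+453.4) = -441.0 kJ

ΔH° = -441.0 kJ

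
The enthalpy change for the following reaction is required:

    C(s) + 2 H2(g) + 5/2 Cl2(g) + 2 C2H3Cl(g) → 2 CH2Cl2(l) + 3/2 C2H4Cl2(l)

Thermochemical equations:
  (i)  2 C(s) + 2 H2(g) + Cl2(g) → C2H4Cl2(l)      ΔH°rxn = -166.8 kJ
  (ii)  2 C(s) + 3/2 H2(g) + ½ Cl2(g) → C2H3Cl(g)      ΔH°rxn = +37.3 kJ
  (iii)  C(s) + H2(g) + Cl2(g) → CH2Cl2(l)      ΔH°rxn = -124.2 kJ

ΔH°rxn = -573.2 kJ

(i) × 3/2: (3/2)·(-166.8) = -250.2 kJ
(ii) reversed and × 2: (-2)·(+37.3) = -74.6 kJ
(iii) × 2: (2)·(-124.2) = -248.4 kJ
ΔH°rxn = (3/2)·(-166.8) + (-2)·(+37.3) + (2)·(-124.2) = -573.2 kJ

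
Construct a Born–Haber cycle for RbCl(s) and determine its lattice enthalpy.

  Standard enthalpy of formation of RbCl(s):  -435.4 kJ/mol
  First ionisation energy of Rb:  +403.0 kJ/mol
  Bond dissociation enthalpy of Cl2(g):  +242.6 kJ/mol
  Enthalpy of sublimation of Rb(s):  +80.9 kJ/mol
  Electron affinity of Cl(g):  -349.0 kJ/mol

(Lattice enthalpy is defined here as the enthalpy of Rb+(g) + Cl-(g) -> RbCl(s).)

U = -691.6 kJ/mol

ΔHf° = 1·ΔHsub + 1·(ΣIE) + 1/2·D(Cl2) + 1·EA + U
-435.4 = 1·(+80.9) + 1·(+403.0) + 1/2·(+242.6) + 1·(-349.0) + U
U = -435.4 − (+256.2) = -691.6 kJ/mol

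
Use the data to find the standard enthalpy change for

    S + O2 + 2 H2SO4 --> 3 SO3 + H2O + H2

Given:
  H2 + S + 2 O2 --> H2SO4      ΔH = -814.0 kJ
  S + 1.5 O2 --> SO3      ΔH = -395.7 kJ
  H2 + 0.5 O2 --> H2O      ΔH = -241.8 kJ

equation 1 reversed and × 2 (reverse to put H2SO4 on the reactant side; ×2 to match 2 H2SO4 in the target): (-2)·(-814.0) = +1628.0 kJ
equation 2 × 3 (×3 to match 3 SO3 in the target): (3)·(-395.7) = -1187.1 kJ
equation 3 as written (H2O already on the product side): -241.8 kJ
By Hess's law, ΔH = (-2)·(-814.0) + (3)·(-395.7) + (1)·(-241.8) = 199.1 kJ

ΔH = 199.1 kJ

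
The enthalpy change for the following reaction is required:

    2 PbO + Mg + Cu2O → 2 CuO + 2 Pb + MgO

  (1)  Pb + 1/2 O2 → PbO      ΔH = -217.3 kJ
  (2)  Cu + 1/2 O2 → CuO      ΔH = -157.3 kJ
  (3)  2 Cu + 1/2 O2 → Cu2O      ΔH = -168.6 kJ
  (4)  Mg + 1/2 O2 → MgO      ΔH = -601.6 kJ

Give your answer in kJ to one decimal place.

ΔH = -313.0 kJ

(1) reversed and × 2 (PbO must end up as a reactant; ×2 to match 2 PbO in the target): (-2)·(-217.3) = +434.6 kJ
(2) × 2 (scale by 2 for the 2 CuO): (2)·(-157.3) = -314.6 kJ
(3) reversed (Cu2O must end up as a reactant): +168.6 kJ
(4) as written (MgO already on the product side): -601.6 kJ
ΔH = (-2)·(-217.3) + (2)·(-157.3) + (-1)·(-168.6) + (1)·(-601.6) = -313.0 kJ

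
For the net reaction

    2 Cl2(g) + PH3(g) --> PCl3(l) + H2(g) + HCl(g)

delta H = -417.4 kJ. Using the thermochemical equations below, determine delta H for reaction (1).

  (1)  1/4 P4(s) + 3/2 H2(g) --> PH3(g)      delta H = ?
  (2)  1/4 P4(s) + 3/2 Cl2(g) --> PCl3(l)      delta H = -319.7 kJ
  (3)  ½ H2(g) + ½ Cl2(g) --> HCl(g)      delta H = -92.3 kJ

delta H = 5.4 kJ

(1) reversed: contributes −x
(2) as written: -319.7 kJ
(3) as written: -92.3 kJ
-417.4 = (-319.7) + (-92.3) − x
x = (-417.4 − (-412.0)) / (-1) = 5.4 kJ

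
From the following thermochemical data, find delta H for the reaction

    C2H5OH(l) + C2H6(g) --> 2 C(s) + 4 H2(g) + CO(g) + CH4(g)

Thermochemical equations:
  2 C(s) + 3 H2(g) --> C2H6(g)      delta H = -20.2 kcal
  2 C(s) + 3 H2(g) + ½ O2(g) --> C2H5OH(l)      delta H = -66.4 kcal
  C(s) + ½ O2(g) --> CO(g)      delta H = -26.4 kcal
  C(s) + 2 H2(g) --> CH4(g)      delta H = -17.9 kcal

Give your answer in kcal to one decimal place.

equation 1 reversed (reverse to put C2H6(g) on the reactant side): +20.2 kcal
equation 2 reversed (reverse to put C2H5OH(l) on the reactant side): +66.4 kcal
equation 3 as written (CO(g) already on the product side): -26.4 kcal
equation 4 as written (CH4(g) already on the product side): -17.9 kcal
Combining the equations, delta H = (-1)·(-20.2) + (-1)·(-66.4) + (1)·(-26.4) + (1)·(-17.9) = 42.3 kcal

delta H = 42.3 kcal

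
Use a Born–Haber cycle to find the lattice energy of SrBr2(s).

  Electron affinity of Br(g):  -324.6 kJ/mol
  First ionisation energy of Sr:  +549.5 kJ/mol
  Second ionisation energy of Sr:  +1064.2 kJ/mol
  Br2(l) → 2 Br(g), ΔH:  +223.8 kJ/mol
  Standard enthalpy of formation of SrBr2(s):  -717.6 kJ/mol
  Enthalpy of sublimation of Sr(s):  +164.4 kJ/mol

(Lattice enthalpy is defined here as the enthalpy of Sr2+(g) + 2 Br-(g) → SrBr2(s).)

U = -2070.3 kJ/mol

ΔHf° = 1·ΔHsub + 1·(ΣIE) + 1·D(Br2) + 2·EA + U
-717.6 = 1·(+164.4) + 1·(+1613.7) + 1·(+223.8) + 2·(-324.6) + U
U = -717.6 − (+1352.7) = -2070.3 kJ/mol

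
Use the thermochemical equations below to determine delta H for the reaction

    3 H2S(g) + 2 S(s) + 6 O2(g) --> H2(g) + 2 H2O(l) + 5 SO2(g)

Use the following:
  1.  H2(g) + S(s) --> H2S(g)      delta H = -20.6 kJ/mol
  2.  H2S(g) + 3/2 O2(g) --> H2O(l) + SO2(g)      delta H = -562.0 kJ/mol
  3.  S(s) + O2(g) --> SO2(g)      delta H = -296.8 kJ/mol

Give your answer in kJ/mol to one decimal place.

eq. 1 reversed: +20.6 kJ/mol
eq. 2 × 2: (2)·(-562.0) = -1124.0 kJ/mol
eq. 3 × 3: (3)·(-296.8) = -890.4 kJ/mol
Summing the manipulated equations, delta H = (+20.6) + (-1124.0) + (-890.4) = -1993.8 kJ/mol

delta H = -1993.8 kJ/mol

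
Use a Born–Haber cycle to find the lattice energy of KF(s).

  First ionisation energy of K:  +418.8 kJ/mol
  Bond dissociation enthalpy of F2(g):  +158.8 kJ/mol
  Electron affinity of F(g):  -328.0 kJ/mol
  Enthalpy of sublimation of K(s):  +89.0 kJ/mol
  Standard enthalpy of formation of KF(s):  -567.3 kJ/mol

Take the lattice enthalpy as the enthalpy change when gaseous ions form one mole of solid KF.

U = -826.5 kJ/mol

ΔHf° = 1·ΔHsub + 1·(ΣIE) + 1/2·D(F2) + 1·EA + U
-567.3 = 1·(+89.0) + 1·(+418.8) + 1/2·(+158.8) + 1·(-328.0) + U
U = -567.3 − (+259.2) = -826.5 kJ/mol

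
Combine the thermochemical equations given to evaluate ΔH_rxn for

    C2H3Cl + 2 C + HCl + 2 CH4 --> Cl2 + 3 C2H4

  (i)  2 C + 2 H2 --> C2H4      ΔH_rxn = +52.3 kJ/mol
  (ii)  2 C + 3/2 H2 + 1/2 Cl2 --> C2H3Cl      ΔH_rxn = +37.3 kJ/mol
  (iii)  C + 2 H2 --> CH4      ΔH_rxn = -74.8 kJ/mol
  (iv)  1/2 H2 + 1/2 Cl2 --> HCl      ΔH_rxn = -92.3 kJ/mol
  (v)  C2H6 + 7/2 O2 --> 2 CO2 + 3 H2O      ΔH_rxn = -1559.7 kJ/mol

ΔH_rxn = 361.5 kJ/mol

(i) × 3 (scale by 3 for the 3 C2H4): (3)·(+52.3) = +156.9 kJ/mol
(ii) reversed (C2H3Cl must end up as a reactant): -37.3 kJ/mol
(iii) reversed and × 2 (reverse to put CH4 on the reactant side; ×2 to match 2 CH4 in the target): (-2)·(-74.8) = +149.6 kJ/mol
(iv) reversed (HCl must end up as a reactant): +92.3 kJ/mol
(v): not needed (C2H6 appears nowhere else).
Summing the manipulated equations, ΔH_rxn = (+156.9) + (-37.3) + (+149.6) + (+92.3) = 361.5 kJ/mol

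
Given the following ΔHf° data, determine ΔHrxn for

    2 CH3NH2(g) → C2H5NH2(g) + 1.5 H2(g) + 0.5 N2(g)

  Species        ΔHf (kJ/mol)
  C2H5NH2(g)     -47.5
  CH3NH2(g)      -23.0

ΔH°rxn = Σ nΔHf°(products) − Σ nΔHf°(reactants).
Products: 1·(-47.5) + 3/2·(+0.0) + 1/2·(+0.0) = -47.5
Reactants: 2·(-23.0) = -46.0
ΔHrxn = (-47.5) − (-46.0) = -1.5 kJ/mol

ΔHrxn = -1.5 kJ/mol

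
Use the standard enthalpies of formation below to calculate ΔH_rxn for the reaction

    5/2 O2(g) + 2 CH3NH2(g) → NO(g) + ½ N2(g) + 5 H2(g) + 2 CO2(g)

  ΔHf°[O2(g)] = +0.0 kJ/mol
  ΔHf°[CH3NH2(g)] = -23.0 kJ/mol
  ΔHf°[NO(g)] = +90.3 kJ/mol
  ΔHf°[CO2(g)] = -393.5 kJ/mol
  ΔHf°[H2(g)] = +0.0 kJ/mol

ΔH_rxn = -650.7 kJ/mol

Products: 1·(+90.3) + 1/2·(+0.0) + 5·(+0.0) + 2·(-393.5) = -696.7
Reactants: 5/2·(+0.0) + 2·(-23.0) = -46.0
ΔH_rxn = (-696.7) − (-46.0) = -650.7 kJ/mol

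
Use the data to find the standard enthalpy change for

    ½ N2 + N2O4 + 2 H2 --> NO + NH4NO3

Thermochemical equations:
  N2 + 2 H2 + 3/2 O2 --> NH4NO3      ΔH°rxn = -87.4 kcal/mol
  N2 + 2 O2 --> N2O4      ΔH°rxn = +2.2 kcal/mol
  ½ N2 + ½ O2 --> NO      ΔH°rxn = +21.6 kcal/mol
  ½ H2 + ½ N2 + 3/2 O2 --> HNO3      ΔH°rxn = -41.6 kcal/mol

equation 1 as written: -87.4 kcal/mol
equation 2 reversed: -2.2 kcal/mol
equation 3 as written: +21.6 kcal/mol
equation 4: not needed.
Since enthalpy is a state function, ΔH°rxn = (-87.4) + (-2.2) + (+21.6) = -68.0 kcal/mol

ΔH°rxn = -68.0 kcal/mol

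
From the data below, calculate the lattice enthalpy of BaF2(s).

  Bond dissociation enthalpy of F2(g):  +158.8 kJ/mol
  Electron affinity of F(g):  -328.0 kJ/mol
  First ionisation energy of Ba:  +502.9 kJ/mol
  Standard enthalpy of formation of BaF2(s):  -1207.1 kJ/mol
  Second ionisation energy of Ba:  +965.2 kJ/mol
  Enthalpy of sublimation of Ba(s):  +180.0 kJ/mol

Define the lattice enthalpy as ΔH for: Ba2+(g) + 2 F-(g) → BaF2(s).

ΔHf° = 1·ΔHsub + 1·(ΣIE) + 1·D(F2) + 2·EA + U
-1207.1 = 1·(+180.0) + 1·(+1468.1) + 1·(+158.8) + 2·(-328.0) + U
U = -1207.1 − (+1150.9) = -2358.0 kJ/mol

U = -2358.0 kJ/mol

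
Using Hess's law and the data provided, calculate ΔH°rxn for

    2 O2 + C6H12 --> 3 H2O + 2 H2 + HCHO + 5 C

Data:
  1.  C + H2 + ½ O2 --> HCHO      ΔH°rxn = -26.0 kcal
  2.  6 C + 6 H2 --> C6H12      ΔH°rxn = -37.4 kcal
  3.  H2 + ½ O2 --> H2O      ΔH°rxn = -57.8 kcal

eq. 1 as written (HCHO already on the product side): -26.0 kcal
eq. 2 reversed (reverse to put C6H12 on the reactant side): +37.4 kcal
eq. 3 × 3 (×3 to match 3 H2O in the target): (3)·(-57.8) = -173.4 kcal
Summing the manipulated equations, ΔH°rxn = (1)·(-26.0) + (-1)·(-37.4) + (3)·(-57.8) = -162.0 kcal

ΔH°rxn = -162.0 kcal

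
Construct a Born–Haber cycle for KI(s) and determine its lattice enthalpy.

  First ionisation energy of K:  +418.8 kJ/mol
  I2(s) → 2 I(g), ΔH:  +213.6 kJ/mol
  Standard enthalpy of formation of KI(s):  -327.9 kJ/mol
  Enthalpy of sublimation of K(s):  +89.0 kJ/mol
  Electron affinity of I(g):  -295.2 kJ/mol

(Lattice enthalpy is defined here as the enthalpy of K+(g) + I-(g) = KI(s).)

ΔHf° = 1·ΔHsub + 1·(ΣIE) + 1/2·D(I2) + 1·EA + U
-327.9 = 1·(+89.0) + 1·(+418.8) + 1/2·(+213.6) + 1·(-295.2) + U
U = -327.9 − (+319.4) = -647.3 kJ/mol

U = -647.3 kJ/mol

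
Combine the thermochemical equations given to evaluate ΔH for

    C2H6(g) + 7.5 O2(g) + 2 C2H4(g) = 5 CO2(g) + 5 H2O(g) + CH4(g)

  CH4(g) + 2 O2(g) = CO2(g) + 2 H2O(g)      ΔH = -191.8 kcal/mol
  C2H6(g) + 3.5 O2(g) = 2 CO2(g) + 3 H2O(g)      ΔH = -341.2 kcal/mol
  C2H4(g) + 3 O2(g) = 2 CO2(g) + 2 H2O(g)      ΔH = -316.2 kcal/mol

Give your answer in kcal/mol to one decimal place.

equation 1 reversed (reverse to put CH4(g) on the product side): +191.8 kcal/mol
equation 2 as written (C2H6(g) already on the reactant side): -341.2 kcal/mol
equation 3 × 2 (scale by 2 for the 2 C2H4(g)): (2)·(-316.2) = -632.4 kcal/mol
Summing the manipulated equations, ΔH = (-1)·(-191.8) + (1)·(-341.2) + (2)·(-316.2) = -781.8 kcal/mol

ΔH = -781.8 kcal/mol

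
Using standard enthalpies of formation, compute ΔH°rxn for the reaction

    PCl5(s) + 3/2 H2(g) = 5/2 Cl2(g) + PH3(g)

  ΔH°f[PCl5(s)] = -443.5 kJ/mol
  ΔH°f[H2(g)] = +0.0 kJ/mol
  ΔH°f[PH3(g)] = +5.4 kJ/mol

ΔH°rxn = Σ nΔHf°(products) − Σ nΔHf°(reactants).
Products: 5/2·(+0.0) + 1·(+5.4) = +5.4
Reactants: 1·(-443.5) + 3/2·(+0.0) = -443.5
ΔH°rxn = (+5.4) − (-443.5) = 448.9 kJ/mol

ΔH°rxn = 448.9 kJ/mol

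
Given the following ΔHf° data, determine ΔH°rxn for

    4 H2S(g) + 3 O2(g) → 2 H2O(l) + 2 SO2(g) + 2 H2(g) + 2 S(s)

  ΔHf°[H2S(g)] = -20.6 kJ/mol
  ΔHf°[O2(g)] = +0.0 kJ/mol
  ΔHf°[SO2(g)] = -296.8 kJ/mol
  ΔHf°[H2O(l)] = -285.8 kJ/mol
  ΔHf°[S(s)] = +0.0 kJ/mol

ΔH°rxn = -1082.8 kJ/mol

Products: 2·(-285.8) + 2·(-296.8) + 2·(+0.0) + 2·(+0.0) = -1165.2
Reactants: 4·(-20.6) + 3·(+0.0) = -82.4
ΔH°rxn = (-1165.2) − (-82.4) = -1082.8 kJ/mol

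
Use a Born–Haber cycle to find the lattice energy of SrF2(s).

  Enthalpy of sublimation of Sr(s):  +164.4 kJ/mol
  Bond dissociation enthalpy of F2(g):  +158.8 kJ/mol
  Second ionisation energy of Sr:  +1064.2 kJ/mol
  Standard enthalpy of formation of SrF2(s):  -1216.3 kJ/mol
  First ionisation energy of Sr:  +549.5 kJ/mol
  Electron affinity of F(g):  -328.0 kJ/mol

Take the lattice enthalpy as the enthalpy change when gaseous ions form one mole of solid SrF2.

U = -2497.2 kJ/mol

ΔHf° = 1·ΔHsub + 1·(ΣIE) + 1·D(F2) + 2·EA + U
-1216.3 = 1·(+164.4) + 1·(+1613.7) + 1·(+158.8) + 2·(-328.0) + U
U = -1216.3 − (+1280.9) = -2497.2 kJ/mol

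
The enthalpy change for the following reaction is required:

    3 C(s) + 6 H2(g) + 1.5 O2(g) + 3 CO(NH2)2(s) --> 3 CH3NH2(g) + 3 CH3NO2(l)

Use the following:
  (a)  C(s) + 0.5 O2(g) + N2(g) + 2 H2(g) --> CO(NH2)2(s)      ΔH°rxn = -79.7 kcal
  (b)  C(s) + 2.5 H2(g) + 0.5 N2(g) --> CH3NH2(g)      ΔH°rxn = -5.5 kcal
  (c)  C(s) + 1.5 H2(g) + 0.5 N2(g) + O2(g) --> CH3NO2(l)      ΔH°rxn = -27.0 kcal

(a) reversed and × 3: (-3)·(-79.7) = +239.1 kcal
(b) × 3: (3)·(-5.5) = -16.5 kcal
(c) × 3: (3)·(-27.0) = -81.0 kcal
Summing the manipulated equations, ΔH°rxn = (-3)·(-79.7) + (3)·(-5.5) + (3)·(-27.0) = 141.6 kcal

ΔH°rxn = 141.6 kcal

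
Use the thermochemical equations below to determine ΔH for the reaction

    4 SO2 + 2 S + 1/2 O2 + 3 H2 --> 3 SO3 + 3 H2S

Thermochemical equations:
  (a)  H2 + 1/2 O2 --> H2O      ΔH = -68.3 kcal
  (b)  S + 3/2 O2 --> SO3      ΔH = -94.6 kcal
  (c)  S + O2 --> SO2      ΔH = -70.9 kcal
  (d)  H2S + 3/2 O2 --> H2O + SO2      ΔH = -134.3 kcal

(a) × 3: (3)·(-68.3) = -204.9 kcal
(b) × 3: (3)·(-94.6) = -283.8 kcal
(c) reversed: +70.9 kcal
(d) reversed and × 3: (-3)·(-134.3) = +402.9 kcal
Combining the equations, ΔH = (3)·(-68.3) + (3)·(-94.6) + (-1)·(-70.9) + (-3)·(-134.3) = -14.9 kcal

ΔH = -14.9 kcal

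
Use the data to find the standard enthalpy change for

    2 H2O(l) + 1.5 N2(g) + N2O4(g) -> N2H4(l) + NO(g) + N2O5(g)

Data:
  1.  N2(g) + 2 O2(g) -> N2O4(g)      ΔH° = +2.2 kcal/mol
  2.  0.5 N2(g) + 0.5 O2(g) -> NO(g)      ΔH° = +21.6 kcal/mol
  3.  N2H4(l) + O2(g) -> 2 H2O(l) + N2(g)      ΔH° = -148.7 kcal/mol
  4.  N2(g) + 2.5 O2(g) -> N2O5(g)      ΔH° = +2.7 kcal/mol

eq. 1 reversed (reverse to put N2O4(g) on the reactant side): -2.2 kcal/mol
eq. 2 as written (NO(g) already on the product side): +21.6 kcal/mol
eq. 3 reversed (reverse to put N2H4(l) on the product side): +148.7 kcal/mol
eq. 4 as written (N2O5(g) already on the product side): +2.7 kcal/mol
By Hess's law, ΔH° = (-1)·(+2.2) + (1)·(+21.6) + (-1)·(-148.7) + (1)·(+2.7) = 170.8 kcal/mol

ΔH° = 170.8 kcal/mol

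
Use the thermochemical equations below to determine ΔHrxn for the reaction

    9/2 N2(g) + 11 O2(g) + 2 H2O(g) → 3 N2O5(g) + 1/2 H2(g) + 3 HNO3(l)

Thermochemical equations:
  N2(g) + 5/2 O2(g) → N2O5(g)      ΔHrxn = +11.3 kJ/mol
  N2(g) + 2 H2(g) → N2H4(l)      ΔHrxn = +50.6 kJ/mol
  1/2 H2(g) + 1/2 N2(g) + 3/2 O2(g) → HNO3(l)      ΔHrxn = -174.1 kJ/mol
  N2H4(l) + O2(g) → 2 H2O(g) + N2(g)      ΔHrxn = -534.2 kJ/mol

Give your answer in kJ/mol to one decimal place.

ΔHrxn = -4.8 kJ/mol

equation 1 × 3: (3)·(+11.3) = +33.9 kJ/mol
equation 2 reversed: -50.6 kJ/mol
equation 3 × 3: (3)·(-174.1) = -522.3 kJ/mol
equation 4 reversed: +534.2 kJ/mol
ΔHrxn = (+33.9) + (-50.6) + (-522.3) + (+534.2) = -4.8 kJ/mol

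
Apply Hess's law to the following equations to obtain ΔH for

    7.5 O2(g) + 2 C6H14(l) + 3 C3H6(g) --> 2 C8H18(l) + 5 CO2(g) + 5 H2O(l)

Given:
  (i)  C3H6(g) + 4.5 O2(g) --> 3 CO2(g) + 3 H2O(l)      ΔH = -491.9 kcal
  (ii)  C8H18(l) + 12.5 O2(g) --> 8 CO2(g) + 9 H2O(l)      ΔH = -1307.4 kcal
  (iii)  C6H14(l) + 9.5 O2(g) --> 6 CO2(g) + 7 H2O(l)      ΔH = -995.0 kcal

ΔH = -850.9 kcal

(i) × 3: (3)·(-491.9) = -1475.7 kcal
(ii) reversed and × 2: (-2)·(-1307.4) = +2614.8 kcal
(iii) × 2: (2)·(-995.0) = -1990.0 kcal
Since enthalpy is a state function, ΔH = (3)·(-491.9) + (-2)·(-1307.4) + (2)·(-995.0) = -850.9 kcal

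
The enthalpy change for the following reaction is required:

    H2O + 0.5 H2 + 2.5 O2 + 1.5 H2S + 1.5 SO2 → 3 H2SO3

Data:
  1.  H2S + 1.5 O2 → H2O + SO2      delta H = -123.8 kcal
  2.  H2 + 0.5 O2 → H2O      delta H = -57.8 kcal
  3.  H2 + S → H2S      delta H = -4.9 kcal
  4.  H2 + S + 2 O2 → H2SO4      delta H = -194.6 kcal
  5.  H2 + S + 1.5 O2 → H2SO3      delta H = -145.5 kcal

delta H = -265.0 kcal

eq. 1 reversed and × 3/2 (reverse to put SO2 on the reactant side; ×3/2 to match 3/2 SO2 in the target): (-3/2)·(-123.8) = +185.7 kcal
eq. 2 × 1/2: (1/2)·(-57.8) = -28.9 kcal
eq. 3 reversed and × 3: (-3)·(-4.9) = +14.7 kcal
eq. 4: not needed (H2SO4 appears nowhere else).
eq. 5 × 3 (×3 to match 3 H2SO3 in the target): (3)·(-145.5) = -436.5 kcal
Since enthalpy is a state function, delta H = (-3/2)·(-123.8) + (1/2)·(-57.8) + (-3)·(-4.9) + (3)·(-145.5) = -265.0 kcal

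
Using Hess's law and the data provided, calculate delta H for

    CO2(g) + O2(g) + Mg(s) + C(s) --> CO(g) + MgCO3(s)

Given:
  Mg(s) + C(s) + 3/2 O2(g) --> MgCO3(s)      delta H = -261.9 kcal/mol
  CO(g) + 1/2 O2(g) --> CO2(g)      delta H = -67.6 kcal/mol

equation 1 as written: -261.9 kcal/mol
equation 2 reversed: +67.6 kcal/mol
Since enthalpy is a state function, delta H = (-261.9) + (+67.6) = -194.3 kcal/mol

delta H = -194.3 kcal/mol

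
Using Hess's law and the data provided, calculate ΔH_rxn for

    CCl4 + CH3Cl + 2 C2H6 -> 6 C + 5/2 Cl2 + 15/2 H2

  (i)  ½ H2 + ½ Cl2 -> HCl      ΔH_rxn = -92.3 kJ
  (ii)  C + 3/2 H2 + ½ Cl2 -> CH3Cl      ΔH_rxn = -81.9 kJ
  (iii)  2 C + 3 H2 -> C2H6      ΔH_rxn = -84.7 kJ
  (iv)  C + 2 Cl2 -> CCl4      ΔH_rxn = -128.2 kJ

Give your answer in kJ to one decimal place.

(i): not needed.
(ii) reversed: +81.9 kJ
(iii) reversed and × 2: (-2)·(-84.7) = +169.4 kJ
(iv) reversed: +128.2 kJ
Combining the equations, ΔH_rxn = (+81.9) + (+169.4) + (+128.2) = 379.5 kJ

ΔH_rxn = 379.5 kJ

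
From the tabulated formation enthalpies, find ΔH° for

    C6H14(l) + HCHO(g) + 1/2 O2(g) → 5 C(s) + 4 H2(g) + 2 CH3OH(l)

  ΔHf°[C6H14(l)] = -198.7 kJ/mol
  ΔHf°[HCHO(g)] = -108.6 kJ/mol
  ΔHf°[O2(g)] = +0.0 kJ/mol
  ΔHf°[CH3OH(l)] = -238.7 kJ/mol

ΔH° = -170.1 kJ/mol

ΔH°rxn = Σ nΔHf°(products) − Σ nΔHf°(reactants).
Products: 5·(+0.0) + 4·(+0.0) + 2·(-238.7) = -477.4
Reactants: 1·(-198.7) + 1·(-108.6) + 1/2·(+0.0) = -307.3
ΔH° = (-477.4) − (-307.3) = -170.1 kJ/mol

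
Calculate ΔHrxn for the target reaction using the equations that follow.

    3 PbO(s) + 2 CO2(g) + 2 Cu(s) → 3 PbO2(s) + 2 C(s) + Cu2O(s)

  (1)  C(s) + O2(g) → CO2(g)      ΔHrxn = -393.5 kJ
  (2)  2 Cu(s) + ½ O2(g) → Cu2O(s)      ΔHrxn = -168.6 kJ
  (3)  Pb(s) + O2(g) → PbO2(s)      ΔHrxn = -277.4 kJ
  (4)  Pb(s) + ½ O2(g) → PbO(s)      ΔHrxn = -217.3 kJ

ΔHrxn = 438.1 kJ

(1) reversed and × 2 (CO2(g) must end up as a reactant; scale by 2 for the 2 CO2(g)): (-2)·(-393.5) = +787.0 kJ
(2) as written (Cu2O(s) already on the product side): -168.6 kJ
(3) × 3 (scale by 3 for the 3 PbO2(s)): (3)·(-277.4) = -832.2 kJ
(4) reversed and × 3 (PbO(s) must end up as a reactant; scale by 3 for the 3 PbO(s)): (-3)·(-217.3) = +651.9 kJ
ΔHrxn = (+787.0) + (-168.6) + (-832.2) + (+651.9) = 438.1 kJ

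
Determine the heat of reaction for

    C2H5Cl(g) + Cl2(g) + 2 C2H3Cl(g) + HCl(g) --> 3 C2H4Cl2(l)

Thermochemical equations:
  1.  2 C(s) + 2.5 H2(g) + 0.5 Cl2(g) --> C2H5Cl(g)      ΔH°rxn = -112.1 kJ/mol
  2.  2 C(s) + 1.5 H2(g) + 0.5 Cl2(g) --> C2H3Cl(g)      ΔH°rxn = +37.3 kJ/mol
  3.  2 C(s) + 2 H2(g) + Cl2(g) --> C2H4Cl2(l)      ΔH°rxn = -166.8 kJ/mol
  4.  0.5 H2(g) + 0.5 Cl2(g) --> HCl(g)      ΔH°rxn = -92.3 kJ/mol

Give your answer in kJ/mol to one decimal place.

ΔH°rxn = -370.6 kJ/mol

eq. 1 reversed: +112.1 kJ/mol
eq. 2 reversed and × 2: (-2)·(+37.3) = -74.6 kJ/mol
eq. 3 × 3: (3)·(-166.8) = -500.4 kJ/mol
eq. 4 reversed: +92.3 kJ/mol
Summing the manipulated equations, ΔH°rxn = (-1)·(-112.1) + (-2)·(+37.3) + (3)·(-166.8) + (-1)·(-92.3) = -370.6 kJ/mol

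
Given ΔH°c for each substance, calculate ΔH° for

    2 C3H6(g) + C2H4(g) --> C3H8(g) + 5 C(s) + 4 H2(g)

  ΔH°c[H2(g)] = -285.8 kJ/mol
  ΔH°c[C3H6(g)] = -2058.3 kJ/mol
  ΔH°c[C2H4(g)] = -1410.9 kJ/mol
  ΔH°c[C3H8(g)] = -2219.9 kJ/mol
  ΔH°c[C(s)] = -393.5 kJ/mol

With combustion enthalpies, reactants minus products:
= [2·(-2058.3) + 1·(-1410.9)] − [1·(-2219.9) + 5·(-393.5) + 4·(-285.8)]
= -196.9 kJ/mol

ΔH° = -196.9 kJ/mol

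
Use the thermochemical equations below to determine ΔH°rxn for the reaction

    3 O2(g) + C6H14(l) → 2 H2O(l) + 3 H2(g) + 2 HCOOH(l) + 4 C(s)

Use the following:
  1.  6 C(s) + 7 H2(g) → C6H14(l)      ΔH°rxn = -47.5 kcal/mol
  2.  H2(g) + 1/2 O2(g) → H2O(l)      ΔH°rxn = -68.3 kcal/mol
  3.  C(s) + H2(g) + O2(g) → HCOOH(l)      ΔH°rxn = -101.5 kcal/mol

eq. 1 reversed (C6H14(l) must end up as a reactant): +47.5 kcal/mol
eq. 2 × 2 (scale by 2 for the 2 H2O(l)): (2)·(-68.3) = -136.6 kcal/mol
eq. 3 × 2 (×2 to match 2 HCOOH(l) in the target): (2)·(-101.5) = -203.0 kcal/mol
Since enthalpy is a state function, ΔH°rxn = (-1)·(-47.5) + (2)·(-68.3) + (2)·(-101.5) = -292.1 kcal/mol

ΔH°rxn = -292.1 kcal/mol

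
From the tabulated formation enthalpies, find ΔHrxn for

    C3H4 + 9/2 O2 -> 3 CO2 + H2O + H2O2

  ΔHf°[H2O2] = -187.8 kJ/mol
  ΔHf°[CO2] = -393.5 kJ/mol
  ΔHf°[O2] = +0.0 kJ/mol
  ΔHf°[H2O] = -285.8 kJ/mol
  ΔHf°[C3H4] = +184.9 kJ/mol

ΔHrxn = -1839.0 kJ/mol

ΔH°rxn = Σ nΔHf°(products) − Σ nΔHf°(reactants).
Products: 3·(-393.5) + 1·(-285.8) + 1·(-187.8) = -1654.1
Reactants: 1·(+184.9) + 9/2·(+0.0) = +184.9
ΔHrxn = (-1654.1) − (+184.9) = -1839.0 kJ/mol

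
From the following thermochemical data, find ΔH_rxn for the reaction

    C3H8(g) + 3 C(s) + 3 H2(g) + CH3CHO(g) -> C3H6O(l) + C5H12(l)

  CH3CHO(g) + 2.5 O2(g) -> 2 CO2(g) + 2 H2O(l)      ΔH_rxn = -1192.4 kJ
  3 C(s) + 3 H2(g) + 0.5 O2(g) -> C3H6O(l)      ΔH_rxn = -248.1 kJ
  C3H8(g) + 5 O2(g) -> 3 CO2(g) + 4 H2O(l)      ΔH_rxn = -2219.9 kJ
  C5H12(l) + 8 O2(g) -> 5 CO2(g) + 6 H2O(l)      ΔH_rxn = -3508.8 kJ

equation 1 as written: -1192.4 kJ
equation 2 as written: -248.1 kJ
equation 3 as written: -2219.9 kJ
equation 4 reversed: +3508.8 kJ
Summing the manipulated equations, ΔH_rxn = (-1192.4) + (-248.1) + (-2219.9) + (+3508.8) = -151.6 kJ

ΔH_rxn = -151.6 kJ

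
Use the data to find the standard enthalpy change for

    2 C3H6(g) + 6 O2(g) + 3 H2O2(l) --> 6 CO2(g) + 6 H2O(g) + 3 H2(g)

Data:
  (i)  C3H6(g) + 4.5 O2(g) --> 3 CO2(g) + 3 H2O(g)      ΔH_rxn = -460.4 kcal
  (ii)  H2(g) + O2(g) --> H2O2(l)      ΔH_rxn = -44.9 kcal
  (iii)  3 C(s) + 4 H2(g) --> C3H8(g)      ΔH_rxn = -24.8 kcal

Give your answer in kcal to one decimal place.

(i) × 2: (2)·(-460.4) = -920.8 kcal
(ii) reversed and × 3: (-3)·(-44.9) = +134.7 kcal
(iii): not needed.
By Hess's law, ΔH_rxn = (-920.8) + (+134.7) = -786.1 kcal

ΔH_rxn = -786.1 kcal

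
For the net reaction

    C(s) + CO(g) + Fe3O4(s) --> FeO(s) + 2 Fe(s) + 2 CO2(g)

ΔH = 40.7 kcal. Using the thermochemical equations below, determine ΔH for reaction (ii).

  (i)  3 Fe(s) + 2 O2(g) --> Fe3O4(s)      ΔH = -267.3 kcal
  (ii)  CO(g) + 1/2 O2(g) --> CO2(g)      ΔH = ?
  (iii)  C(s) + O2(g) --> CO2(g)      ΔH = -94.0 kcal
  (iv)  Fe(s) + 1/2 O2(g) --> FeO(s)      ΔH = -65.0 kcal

ΔH = -67.6 kcal

(i) reversed (reverse to put Fe3O4(s) on the reactant side): +267.3 kcal
(ii) as written (CO(g) already on the reactant side): contributes x
(iii) as written (C(s) already on the reactant side): -94.0 kcal
(iv) as written (FeO(s) already on the product side): -65.0 kcal
+40.7 = (+267.3) + (-94.0) + (-65.0) + x
x = (+40.7 − (+108.3)) / (1) = -67.6 kcal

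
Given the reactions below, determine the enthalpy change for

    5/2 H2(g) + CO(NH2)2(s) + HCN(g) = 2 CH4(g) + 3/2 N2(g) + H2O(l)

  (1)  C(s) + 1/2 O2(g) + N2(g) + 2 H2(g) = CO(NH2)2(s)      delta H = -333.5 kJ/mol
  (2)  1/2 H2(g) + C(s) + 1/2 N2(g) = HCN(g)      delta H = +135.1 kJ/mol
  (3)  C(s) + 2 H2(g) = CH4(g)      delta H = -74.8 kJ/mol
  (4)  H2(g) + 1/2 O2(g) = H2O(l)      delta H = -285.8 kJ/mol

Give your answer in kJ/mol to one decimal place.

(1) reversed: +333.5 kJ/mol
(2) reversed: -135.1 kJ/mol
(3) × 2: (2)·(-74.8) = -149.6 kJ/mol
(4) as written: -285.8 kJ/mol
Since enthalpy is a state function, delta H = (-1)·(-333.5) + (-1)·(+135.1) + (2)·(-74.8) + (1)·(-285.8) = -237.0 kJ/mol

delta H = -237.0 kJ/mol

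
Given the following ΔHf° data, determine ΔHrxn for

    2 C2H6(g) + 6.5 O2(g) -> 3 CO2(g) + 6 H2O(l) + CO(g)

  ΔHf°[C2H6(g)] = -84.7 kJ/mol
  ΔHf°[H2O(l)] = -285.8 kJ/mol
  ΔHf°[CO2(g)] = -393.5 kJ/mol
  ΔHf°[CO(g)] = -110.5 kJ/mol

ΔHrxn = -2836.4 kJ/mol

ΔH°rxn = Σ nΔHf°(products) − Σ nΔHf°(reactants).
Products: 3·(-393.5) + 6·(-285.8) + 1·(-110.5) = -3005.8
Reactants: 2·(-84.7) + 13/2·(+0.0) = -169.4
ΔHrxn = (-3005.8) − (-169.4) = -2836.4 kJ/mol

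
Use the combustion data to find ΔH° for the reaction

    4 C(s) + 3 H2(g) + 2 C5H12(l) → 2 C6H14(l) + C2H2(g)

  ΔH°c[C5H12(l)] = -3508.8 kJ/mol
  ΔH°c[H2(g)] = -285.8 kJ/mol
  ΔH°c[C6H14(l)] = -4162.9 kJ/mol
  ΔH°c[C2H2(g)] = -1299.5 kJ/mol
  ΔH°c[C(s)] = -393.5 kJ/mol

ΔH° = 176.3 kJ/mol

Using ΔH = Σ nΔHc°(reactants) − Σ nΔHc°(products):
= [4·(-393.5) + 3·(-285.8) + 2·(-3508.8)] − [2·(-4162.9) + 1·(-1299.5)]
= 176.3 kJ/mol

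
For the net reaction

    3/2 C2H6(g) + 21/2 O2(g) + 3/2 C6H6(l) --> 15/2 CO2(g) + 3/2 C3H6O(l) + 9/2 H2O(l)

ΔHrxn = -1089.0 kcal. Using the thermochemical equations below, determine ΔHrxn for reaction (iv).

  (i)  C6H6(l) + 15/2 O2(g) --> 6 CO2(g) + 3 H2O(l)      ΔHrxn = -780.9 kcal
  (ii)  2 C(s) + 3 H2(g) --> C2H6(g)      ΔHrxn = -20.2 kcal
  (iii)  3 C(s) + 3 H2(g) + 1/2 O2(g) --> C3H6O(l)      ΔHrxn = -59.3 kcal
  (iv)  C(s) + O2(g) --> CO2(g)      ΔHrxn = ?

(i) × 3/2 (×3/2 to match 3/2 C6H6(l) in the target): (3/2)·(-780.9) = -1171.35 kcal
(ii) reversed and × 3/2 (C2H6(g) must end up as a reactant; scale by 3/2 for the 3/2 C2H6(g)): (-3/2)·(-20.2) = +30.3 kcal
(iii) × 3/2 (×3/2 to match 3/2 C3H6O(l) in the target): (3/2)·(-59.3) = -88.95 kcal
(iv) reversed and × 3/2: contributes −3/2·x
-1089.0 = (-1171.35) + (+30.3) + (-88.95) − 3/2·x
x = (-1089.0 − (-1230.0)) / (-3/2) = -94.0 kcal

ΔHrxn = -94.0 kcal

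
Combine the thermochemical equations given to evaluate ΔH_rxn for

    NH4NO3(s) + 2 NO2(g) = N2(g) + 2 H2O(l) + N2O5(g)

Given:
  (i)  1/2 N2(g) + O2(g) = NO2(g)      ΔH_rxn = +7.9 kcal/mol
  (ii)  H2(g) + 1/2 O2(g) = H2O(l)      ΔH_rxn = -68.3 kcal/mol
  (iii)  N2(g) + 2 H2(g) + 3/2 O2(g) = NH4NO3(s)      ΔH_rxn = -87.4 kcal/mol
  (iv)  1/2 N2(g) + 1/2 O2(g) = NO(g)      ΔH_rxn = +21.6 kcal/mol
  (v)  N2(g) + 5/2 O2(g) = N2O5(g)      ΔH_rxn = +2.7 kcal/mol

(i) reversed and × 2: (-2)·(+7.9) = -15.8 kcal/mol
(ii) × 2: (2)·(-68.3) = -136.6 kcal/mol
(iii) reversed: +87.4 kcal/mol
(iv): not needed.
(v) as written: +2.7 kcal/mol
Since enthalpy is a state function, ΔH_rxn = (-2)·(+7.9) + (2)·(-68.3) + (-1)·(-87.4) + (1)·(+2.7) = -62.3 kcal/mol

ΔH_rxn = -62.3 kcal/mol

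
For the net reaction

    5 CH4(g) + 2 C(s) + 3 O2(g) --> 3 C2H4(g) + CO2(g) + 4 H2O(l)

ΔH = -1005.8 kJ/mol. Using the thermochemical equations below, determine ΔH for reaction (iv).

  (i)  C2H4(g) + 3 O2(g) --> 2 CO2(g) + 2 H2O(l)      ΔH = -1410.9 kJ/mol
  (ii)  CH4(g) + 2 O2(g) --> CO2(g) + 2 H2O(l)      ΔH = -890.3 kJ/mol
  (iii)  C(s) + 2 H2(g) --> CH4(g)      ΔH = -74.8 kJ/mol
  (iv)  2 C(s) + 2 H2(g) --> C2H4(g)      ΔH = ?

ΔH = 52.3 kJ/mol

(i) reversed: +1410.9 kJ/mol
(ii) × 3: (3)·(-890.3) = -2670.9 kJ/mol
(iii) reversed and × 2: (-2)·(-74.8) = +149.6 kJ/mol
(iv) × 2: contributes 2·x
-1005.8 = (+1410.9) + (-2670.9) + (+149.6) + 2·x
x = (-1005.8 − (-1110.4)) / (2) = 52.3 kJ/mol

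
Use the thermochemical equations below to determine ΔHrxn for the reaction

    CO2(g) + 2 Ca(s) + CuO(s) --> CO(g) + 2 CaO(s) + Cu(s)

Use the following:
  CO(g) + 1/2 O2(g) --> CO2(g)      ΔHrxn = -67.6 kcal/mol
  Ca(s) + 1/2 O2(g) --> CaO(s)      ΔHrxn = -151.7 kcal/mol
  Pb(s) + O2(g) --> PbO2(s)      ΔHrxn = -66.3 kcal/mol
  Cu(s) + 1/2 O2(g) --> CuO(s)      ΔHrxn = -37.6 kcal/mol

ΔHrxn = -198.2 kcal/mol

equation 1 reversed: +67.6 kcal/mol
equation 2 × 2: (2)·(-151.7) = -303.4 kcal/mol
equation 3: not needed.
equation 4 reversed: +37.6 kcal/mol
Since enthalpy is a state function, ΔHrxn = (+67.6) + (-303.4) + (+37.6) = -198.2 kcal/mol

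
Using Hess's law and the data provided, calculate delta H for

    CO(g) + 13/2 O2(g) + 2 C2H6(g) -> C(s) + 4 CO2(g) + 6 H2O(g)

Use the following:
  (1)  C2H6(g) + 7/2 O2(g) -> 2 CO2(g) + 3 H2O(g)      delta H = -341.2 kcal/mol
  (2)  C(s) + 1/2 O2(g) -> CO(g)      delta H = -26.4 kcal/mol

delta H = -656.0 kcal/mol

(1) × 2: (2)·(-341.2) = -682.4 kcal/mol
(2) reversed: +26.4 kcal/mol
Combining the equations, delta H = (-682.4) + (+26.4) = -656.0 kcal/mol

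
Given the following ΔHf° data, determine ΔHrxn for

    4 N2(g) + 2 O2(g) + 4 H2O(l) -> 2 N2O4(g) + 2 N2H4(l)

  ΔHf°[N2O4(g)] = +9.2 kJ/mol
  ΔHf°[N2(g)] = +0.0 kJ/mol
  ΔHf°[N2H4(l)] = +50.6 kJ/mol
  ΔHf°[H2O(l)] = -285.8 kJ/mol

ΔHrxn = 1262.8 kJ/mol

ΔH°rxn = Σ nΔHf°(products) − Σ nΔHf°(reactants).
Products: 2·(+9.2) + 2·(+50.6) = +119.6
Reactants: 4·(+0.0) + 2·(+0.0) + 4·(-285.8) = -1143.2
ΔHrxn = (+119.6) − (-1143.2) = 1262.8 kJ/mol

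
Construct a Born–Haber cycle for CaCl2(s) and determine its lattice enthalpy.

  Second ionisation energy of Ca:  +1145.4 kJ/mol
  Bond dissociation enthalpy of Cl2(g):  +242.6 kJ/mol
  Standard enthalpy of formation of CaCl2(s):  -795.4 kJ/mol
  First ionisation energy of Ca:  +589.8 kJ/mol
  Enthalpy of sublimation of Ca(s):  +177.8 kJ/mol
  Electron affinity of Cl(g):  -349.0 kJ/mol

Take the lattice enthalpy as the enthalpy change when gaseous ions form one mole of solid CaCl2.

U = -2253.0 kJ/mol

ΔHf° = 1·ΔHsub + 1·(ΣIE) + 1·D(Cl2) + 2·EA + U
-795.4 = 1·(+177.8) + 1·(+1735.2) + 1·(+242.6) + 2·(-349.0) + U
U = -795.4 − (+1457.6) = -2253.0 kJ/mol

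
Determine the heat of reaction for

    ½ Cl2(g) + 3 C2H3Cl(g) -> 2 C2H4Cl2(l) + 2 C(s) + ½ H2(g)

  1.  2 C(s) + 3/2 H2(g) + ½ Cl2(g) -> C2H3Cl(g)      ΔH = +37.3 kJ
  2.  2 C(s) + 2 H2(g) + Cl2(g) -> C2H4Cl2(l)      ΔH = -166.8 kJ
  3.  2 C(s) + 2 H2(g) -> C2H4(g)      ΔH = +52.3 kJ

ΔH = -445.5 kJ

eq. 1 reversed and × 3: (-3)·(+37.3) = -111.9 kJ
eq. 2 × 2: (2)·(-166.8) = -333.6 kJ
eq. 3: not needed.
By Hess's law, ΔH = (-3)·(+37.3) + (2)·(-166.8) = -445.5 kJ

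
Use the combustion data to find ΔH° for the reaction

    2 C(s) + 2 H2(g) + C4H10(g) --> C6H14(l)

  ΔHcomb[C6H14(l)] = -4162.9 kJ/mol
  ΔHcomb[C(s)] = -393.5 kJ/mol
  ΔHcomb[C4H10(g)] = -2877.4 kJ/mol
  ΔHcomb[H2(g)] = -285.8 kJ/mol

ΔH° = -73.1 kJ/mol

Using ΔH = Σ nΔHc°(reactants) − Σ nΔHc°(products):
= [2·(-393.5) + 2·(-285.8) + 1·(-2877.4)] − [1·(-4162.9)]
= -73.1 kJ/mol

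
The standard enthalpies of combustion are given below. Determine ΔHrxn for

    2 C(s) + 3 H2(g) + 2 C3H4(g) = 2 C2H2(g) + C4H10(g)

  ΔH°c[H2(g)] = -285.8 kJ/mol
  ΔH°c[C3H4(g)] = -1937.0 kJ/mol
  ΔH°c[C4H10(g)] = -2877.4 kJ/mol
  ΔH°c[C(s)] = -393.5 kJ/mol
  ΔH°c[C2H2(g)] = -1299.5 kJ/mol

With combustion enthalpies, reactants minus products:
= [2·(-393.5) + 3·(-285.8) + 2·(-1937.0)] − [2·(-1299.5) + 1·(-2877.4)]
= -42.0 kJ/mol

ΔHrxn = -42.0 kJ/mol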